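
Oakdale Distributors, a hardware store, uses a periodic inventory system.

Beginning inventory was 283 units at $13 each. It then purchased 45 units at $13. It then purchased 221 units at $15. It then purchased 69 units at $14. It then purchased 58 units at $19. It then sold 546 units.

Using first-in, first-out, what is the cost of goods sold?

Sale 1 (546) [FIFO — oldest first]: 283 @ $13 + 45 @ $13 + 218 @ $15 = $7,534
Ending inventory: 3 @ $15 + 69 @ $14 + 58 @ $19 = $2,113
Check: goods available $9,647 = COGS $7,534 + ending $2,113

COGS = $7,534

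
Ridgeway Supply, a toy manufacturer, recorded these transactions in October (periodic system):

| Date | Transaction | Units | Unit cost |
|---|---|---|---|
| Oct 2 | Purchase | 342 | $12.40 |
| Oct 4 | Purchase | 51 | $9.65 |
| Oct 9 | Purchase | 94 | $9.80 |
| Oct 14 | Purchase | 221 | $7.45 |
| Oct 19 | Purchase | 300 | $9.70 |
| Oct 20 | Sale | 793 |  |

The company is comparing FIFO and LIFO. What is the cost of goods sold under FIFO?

COGS = $8,125.10

FIFO COGS: 342 @ $12.40 + 51 @ $9.65 + 94 @ $9.80 + 221 @ $7.45 + 85 @ $9.70 = $8,125.10
LIFO COGS: 300 @ $9.70 + 221 @ $7.45 + 94 @ $9.80 + 51 @ $9.65 + 127 @ $12.40 = $7,544.60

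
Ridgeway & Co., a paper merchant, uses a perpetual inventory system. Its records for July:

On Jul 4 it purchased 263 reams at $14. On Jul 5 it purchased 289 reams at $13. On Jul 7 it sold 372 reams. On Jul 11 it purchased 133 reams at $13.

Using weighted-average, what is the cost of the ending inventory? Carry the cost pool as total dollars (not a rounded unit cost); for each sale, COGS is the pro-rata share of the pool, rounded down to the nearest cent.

Ending inventory = $4,154.77

After Jul 4: 263 on hand, pool $3,682.00 (≈ $14.0000 each)
After Jul 5: 552 on hand, pool $7,439.00 (≈ $13.4764 each)
Jul 7, sell 372: 372/552 × $7,439.00 → $5,013.23
After Jul 11: 313 on hand, pool $4,154.77 (≈ $13.2740 each)
Ending inventory (cost pool remaining) = $4,154.77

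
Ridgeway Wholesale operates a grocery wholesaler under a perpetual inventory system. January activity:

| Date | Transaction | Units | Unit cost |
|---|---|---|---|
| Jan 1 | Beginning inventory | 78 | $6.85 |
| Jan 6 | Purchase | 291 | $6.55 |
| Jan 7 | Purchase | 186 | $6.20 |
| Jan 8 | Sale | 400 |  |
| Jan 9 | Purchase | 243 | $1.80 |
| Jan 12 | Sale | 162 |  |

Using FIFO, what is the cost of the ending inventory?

Jan 8, 400 sold [FIFO — oldest first]: 78 @ $6.85 + 291 @ $6.55 + 31 @ $6.20 = $2,632.55
Jan 12, 162 sold [FIFO — oldest first]: 155 @ $6.20 + 7 @ $1.80 = $973.60
Total COGS = $2,632.55 + $973.60 = $3,606.15
Ending inventory: 236 @ $1.80 = $424.80

Ending inventory = $424.80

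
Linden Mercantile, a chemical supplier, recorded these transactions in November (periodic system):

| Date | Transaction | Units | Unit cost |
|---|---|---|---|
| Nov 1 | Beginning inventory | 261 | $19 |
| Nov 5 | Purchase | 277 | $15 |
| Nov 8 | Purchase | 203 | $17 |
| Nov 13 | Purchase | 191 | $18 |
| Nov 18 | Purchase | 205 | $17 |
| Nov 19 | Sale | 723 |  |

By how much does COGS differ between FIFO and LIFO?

$25

FIFO COGS: 261 @ $19 + 277 @ $15 + 185 @ $17 = $12,259
LIFO COGS: 205 @ $17 + 191 @ $18 + 203 @ $17 + 124 @ $15 = $12,234
Difference = |$12,259 − $12,234| = $25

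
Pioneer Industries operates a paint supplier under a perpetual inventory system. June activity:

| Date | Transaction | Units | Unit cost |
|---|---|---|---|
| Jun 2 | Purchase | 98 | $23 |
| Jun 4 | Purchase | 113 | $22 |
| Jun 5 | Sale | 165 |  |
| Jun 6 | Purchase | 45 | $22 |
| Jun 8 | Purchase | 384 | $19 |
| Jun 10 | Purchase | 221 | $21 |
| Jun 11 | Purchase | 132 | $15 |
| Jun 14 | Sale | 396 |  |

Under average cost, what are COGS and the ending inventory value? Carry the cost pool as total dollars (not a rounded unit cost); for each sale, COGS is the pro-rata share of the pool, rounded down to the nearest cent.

After Jun 2: 98 on hand, pool $2,254.00 (≈ $23.0000 each)
After Jun 4: 211 on hand, pool $4,740.00 (≈ $22.4645 each)
Jun 5, sell 165: 165/211 × $4,740.00 → $3,706.63
After Jun 6: 91 on hand, pool $2,023.37 (≈ $22.2348 each)
After Jun 8: 475 on hand, pool $9,319.37 (≈ $19.6197 each)
After Jun 10: 696 on hand, pool $13,960.37 (≈ $20.0580 each)
After Jun 11: 828 on hand, pool $15,940.37 (≈ $19.2517 each)
Jun 14, sell 396: 396/828 × $15,940.37 → $7,623.65
Total COGS = $3,706.63 + $7,623.65 = $11,330.28
Ending inventory (cost pool remaining) = $8,316.72

COGS = $11,330.28; ending inventory = $8,316.72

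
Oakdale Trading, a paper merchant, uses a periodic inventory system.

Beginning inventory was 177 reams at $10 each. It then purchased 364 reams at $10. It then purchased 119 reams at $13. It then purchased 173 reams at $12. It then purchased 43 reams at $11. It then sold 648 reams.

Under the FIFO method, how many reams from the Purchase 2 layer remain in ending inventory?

12

Sale 1 (648) [FIFO — oldest first]: 177 @ $10 + 364 @ $10 + 107 @ $13 = $6,801
Ending inventory: 12 @ $13 + 173 @ $12 + 43 @ $11 = $2,705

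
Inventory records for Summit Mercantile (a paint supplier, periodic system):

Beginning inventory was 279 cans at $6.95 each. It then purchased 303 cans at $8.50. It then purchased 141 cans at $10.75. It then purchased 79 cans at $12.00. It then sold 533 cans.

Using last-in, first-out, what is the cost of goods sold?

COGS = $5,108.75

Sale 1 (533) [LIFO — newest first]: 79 @ $12.00 + 141 @ $10.75 + 303 @ $8.50 + 10 @ $6.95 = $5,108.75
Ending inventory: 269 @ $6.95 = $1,869.55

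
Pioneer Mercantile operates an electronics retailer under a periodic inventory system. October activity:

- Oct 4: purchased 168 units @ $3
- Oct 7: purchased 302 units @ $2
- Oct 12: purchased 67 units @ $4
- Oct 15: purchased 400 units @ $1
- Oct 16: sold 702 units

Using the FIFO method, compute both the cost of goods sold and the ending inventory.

COGS = $1,541; ending inventory = $235

Oct 16, 702 sold [FIFO — oldest first]: 168 @ $3 + 302 @ $2 + 67 @ $4 + 165 @ $1 = $1,541
Ending inventory: 235 @ $1 = $235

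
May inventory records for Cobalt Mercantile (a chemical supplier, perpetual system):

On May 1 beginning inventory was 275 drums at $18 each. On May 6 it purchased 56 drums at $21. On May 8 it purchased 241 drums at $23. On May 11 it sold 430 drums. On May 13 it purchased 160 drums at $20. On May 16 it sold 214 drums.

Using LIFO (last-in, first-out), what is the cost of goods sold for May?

May 11, 430 sold [LIFO — newest first]: 241 @ $23 + 56 @ $21 + 133 @ $18 = $9,113
May 16, 214 sold [LIFO — newest first]: 160 @ $20 + 54 @ $18 = $4,172
Total COGS = $9,113 + $4,172 = $13,285
Ending inventory: 88 @ $18 = $1,584
Check: goods available $14,869 = COGS $13,285 + ending $1,584

COGS = $13,285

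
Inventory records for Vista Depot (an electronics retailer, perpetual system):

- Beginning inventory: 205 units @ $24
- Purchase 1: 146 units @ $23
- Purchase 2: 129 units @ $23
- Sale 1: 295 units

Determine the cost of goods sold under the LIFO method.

Sale 1 (295) [LIFO — newest first]: 129 @ $23 + 146 @ $23 + 20 @ $24 = $6,805
Ending inventory: 185 @ $24 = $4,440

COGS = $6,805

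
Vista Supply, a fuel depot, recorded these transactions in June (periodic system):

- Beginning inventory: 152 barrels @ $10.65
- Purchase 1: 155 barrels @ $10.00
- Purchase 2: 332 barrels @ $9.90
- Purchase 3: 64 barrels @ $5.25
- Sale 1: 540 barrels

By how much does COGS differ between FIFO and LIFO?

$412.70

FIFO COGS: 152 @ $10.65 + 155 @ $10.00 + 233 @ $9.90 = $5,475.50
LIFO COGS: 64 @ $5.25 + 332 @ $9.90 + 144 @ $10.00 = $5,062.80
Difference = |$5,475.50 − $5,062.80| = $412.70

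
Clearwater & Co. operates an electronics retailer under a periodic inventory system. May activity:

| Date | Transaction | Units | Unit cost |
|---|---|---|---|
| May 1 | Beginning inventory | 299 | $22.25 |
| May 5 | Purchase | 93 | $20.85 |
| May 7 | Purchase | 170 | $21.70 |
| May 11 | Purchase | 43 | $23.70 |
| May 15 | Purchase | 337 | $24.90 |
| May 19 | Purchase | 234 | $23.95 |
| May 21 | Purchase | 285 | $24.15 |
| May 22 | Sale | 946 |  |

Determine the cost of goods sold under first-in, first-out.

COGS = $21,787.00

May 22, 946 sold [FIFO — oldest first]: 299 @ $22.25 + 93 @ $20.85 + 170 @ $21.70 + 43 @ $23.70 + 337 @ $24.90 + 4 @ $23.95 = $21,787.00
Ending inventory: 230 @ $23.95 + 285 @ $24.15 = $12,391.25
Check: goods available $34,178.25 = COGS $21,787.00 + ending $12,391.25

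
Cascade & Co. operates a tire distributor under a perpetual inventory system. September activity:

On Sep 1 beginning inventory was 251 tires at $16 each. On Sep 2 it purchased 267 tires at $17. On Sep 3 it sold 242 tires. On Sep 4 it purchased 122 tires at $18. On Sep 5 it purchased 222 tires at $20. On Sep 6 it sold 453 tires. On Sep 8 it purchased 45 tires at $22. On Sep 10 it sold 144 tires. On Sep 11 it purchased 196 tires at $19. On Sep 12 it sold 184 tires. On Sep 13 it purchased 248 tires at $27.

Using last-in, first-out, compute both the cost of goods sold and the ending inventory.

COGS = $18,589; ending inventory = $8,012

Sep 3, 242 sold [LIFO — newest first]: 242 @ $17 = $4,114
Sep 6, 453 sold [LIFO — newest first]: 222 @ $20 + 122 @ $18 + 25 @ $17 + 84 @ $16 = $8,405
Sep 10, 144 sold [LIFO — newest first]: 45 @ $22 + 99 @ $16 = $2,574
Sep 12, 184 sold [LIFO — newest first]: 184 @ $19 = $3,496
Total COGS = $4,114 + $8,405 + $2,574 + $3,496 = $18,589
Ending inventory: 68 @ $16 + 12 @ $19 + 248 @ $27 = $8,012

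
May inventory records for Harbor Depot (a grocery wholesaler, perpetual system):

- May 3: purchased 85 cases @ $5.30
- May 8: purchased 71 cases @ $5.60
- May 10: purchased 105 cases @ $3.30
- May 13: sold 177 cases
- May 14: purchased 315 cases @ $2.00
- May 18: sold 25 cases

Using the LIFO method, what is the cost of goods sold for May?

COGS = $799.40

May 13, 177 sold [LIFO — newest first]: 105 @ $3.30 + 71 @ $5.60 + 1 @ $5.30 = $749.40
May 18, 25 sold [LIFO — newest first]: 25 @ $2.00 = $50.00
Total COGS = $749.40 + $50.00 = $799.40
Ending inventory: 84 @ $5.30 + 290 @ $2.00 = $1,025.20
Check: goods available $1,824.60 = COGS $799.40 + ending $1,025.20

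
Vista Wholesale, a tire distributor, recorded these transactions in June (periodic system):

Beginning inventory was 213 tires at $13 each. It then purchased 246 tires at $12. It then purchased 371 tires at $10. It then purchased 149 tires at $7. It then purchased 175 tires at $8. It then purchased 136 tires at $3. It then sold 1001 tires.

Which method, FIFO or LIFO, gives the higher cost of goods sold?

FIFO COGS: 213 @ $13 + 246 @ $12 + 371 @ $10 + 149 @ $7 + 22 @ $8 = $10,650
LIFO COGS: 136 @ $3 + 175 @ $8 + 149 @ $7 + 371 @ $10 + 170 @ $12 = $8,601

FIFO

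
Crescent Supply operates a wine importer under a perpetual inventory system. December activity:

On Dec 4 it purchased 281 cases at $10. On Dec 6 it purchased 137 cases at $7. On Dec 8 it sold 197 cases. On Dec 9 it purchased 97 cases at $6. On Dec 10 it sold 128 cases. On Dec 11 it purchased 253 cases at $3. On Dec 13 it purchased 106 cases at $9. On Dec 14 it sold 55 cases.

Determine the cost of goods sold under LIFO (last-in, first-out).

Dec 8, 197 sold [LIFO — newest first]: 137 @ $7 + 60 @ $10 = $1,559
Dec 10, 128 sold [LIFO — newest first]: 97 @ $6 + 31 @ $10 = $892
Dec 14, 55 sold [LIFO — newest first]: 55 @ $9 = $495
Total COGS = $1,559 + $892 + $495 = $2,946
Ending inventory: 190 @ $10 + 253 @ $3 + 51 @ $9 = $3,118

COGS = $2,946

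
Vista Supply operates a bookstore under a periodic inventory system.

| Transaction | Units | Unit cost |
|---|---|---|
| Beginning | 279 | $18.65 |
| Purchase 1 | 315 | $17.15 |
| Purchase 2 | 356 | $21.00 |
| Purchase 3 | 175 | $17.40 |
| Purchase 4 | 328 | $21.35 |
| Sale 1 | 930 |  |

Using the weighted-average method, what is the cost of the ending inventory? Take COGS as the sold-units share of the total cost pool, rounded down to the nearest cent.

Ending inventory = $10,125.04

Sale 1, sell 930: 930/1453 × $28,129.40 → $18,004.36
Ending inventory (cost pool remaining) = $10,125.04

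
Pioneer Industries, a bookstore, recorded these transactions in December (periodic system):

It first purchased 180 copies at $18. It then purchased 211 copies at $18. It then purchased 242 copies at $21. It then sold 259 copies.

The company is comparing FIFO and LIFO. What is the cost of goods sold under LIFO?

COGS = $5,388

FIFO COGS: 180 @ $18 + 79 @ $18 = $4,662
LIFO COGS: 242 @ $21 + 17 @ $18 = $5,388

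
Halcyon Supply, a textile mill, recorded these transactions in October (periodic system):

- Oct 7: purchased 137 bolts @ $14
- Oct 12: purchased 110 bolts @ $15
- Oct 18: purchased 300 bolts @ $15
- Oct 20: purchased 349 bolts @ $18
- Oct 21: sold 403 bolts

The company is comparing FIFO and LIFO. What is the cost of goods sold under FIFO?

COGS = $5,908

FIFO COGS: 137 @ $14 + 110 @ $15 + 156 @ $15 = $5,908
LIFO COGS: 349 @ $18 + 54 @ $15 = $7,092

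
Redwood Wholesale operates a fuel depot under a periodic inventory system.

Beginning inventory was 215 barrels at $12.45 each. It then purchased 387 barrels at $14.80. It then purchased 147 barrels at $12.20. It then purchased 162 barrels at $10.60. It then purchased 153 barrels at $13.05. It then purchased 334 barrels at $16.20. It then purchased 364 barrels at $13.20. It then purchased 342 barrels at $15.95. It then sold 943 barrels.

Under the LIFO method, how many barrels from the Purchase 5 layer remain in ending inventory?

Sale 1 (943) [LIFO — newest first]: 342 @ $15.95 + 364 @ $13.20 + 237 @ $16.20 = $14,099.10
Ending inventory: 215 @ $12.45 + 387 @ $14.80 + 147 @ $12.20 + 162 @ $10.60 + 153 @ $13.05 + 97 @ $16.20 = $15,483.00
Check: goods available $29,582.10 = COGS $14,099.10 + ending $15,483.00

97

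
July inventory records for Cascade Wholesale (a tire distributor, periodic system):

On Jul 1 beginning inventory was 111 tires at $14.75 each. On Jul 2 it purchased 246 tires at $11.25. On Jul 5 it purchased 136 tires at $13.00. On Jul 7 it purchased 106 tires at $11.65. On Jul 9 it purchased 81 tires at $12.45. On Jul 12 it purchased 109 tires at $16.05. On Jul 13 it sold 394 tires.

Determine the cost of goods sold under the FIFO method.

COGS = $4,885.75

Jul 13, 394 sold [FIFO — oldest first]: 111 @ $14.75 + 246 @ $11.25 + 37 @ $13.00 = $4,885.75
Ending inventory: 99 @ $13.00 + 106 @ $11.65 + 81 @ $12.45 + 109 @ $16.05 = $5,279.80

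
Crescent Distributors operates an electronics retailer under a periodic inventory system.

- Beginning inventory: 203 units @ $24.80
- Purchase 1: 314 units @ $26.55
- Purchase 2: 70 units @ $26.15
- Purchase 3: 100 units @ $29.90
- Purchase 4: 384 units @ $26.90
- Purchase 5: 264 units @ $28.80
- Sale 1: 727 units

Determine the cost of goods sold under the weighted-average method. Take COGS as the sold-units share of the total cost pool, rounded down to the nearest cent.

Sale 1, sell 727: 727/1335 × $36,124.40 → $19,672.23
Ending inventory (cost pool remaining) = $16,452.17

COGS = $19,672.23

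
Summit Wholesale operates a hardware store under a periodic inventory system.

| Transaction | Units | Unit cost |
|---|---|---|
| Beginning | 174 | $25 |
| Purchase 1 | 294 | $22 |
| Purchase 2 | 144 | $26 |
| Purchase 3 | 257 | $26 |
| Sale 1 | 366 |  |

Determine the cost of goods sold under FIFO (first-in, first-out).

Sale 1 (366) [FIFO — oldest first]: 174 @ $25 + 192 @ $22 = $8,574
Ending inventory: 102 @ $22 + 144 @ $26 + 257 @ $26 = $12,670

COGS = $8,574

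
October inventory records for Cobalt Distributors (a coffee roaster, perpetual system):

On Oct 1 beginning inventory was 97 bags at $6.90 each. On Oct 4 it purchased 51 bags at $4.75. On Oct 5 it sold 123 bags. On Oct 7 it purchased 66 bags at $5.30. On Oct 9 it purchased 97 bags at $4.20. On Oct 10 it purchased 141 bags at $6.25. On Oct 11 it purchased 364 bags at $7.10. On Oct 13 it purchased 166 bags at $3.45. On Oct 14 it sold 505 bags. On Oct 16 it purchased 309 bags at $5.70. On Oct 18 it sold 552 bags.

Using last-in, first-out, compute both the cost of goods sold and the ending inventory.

COGS = $6,862.10; ending inventory = $606.30

Oct 5, 123 sold [LIFO — newest first]: 51 @ $4.75 + 72 @ $6.90 = $739.05
Oct 14, 505 sold [LIFO — newest first]: 166 @ $3.45 + 339 @ $7.10 = $2,979.60
Oct 18, 552 sold [LIFO — newest first]: 309 @ $5.70 + 25 @ $7.10 + 141 @ $6.25 + 77 @ $4.20 = $3,143.45
Total COGS = $739.05 + $2,979.60 + $3,143.45 = $6,862.10
Ending inventory: 25 @ $6.90 + 66 @ $5.30 + 20 @ $4.20 = $606.30
Check: goods available $7,468.40 = COGS $6,862.10 + ending $606.30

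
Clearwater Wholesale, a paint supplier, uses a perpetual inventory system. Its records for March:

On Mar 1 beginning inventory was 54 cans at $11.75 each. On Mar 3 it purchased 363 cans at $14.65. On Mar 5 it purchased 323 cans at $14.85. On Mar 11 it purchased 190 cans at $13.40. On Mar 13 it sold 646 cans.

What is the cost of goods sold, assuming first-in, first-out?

COGS = $9,353.10

Mar 13, 646 sold [FIFO — oldest first]: 54 @ $11.75 + 363 @ $14.65 + 229 @ $14.85 = $9,353.10
Ending inventory: 94 @ $14.85 + 190 @ $13.40 = $3,941.90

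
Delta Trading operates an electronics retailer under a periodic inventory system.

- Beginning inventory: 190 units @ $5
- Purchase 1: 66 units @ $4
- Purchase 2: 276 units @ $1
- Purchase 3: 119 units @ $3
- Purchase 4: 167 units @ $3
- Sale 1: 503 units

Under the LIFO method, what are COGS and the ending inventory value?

Sale 1 (503) [LIFO — newest first]: 167 @ $3 + 119 @ $3 + 217 @ $1 = $1,075
Ending inventory: 190 @ $5 + 66 @ $4 + 59 @ $1 = $1,273

COGS = $1,075; ending inventory = $1,273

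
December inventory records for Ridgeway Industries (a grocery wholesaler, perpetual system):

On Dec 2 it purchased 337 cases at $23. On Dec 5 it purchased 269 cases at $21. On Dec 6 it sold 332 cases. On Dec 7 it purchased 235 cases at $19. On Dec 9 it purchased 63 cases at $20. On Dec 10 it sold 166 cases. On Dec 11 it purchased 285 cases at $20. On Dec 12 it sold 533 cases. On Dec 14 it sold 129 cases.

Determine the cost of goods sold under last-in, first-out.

COGS = $24,158

Dec 6, 332 sold [LIFO — newest first]: 269 @ $21 + 63 @ $23 = $7,098
Dec 10, 166 sold [LIFO — newest first]: 63 @ $20 + 103 @ $19 = $3,217
Dec 12, 533 sold [LIFO — newest first]: 285 @ $20 + 132 @ $19 + 116 @ $23 = $10,876
Dec 14, 129 sold [LIFO — newest first]: 129 @ $23 = $2,967
Total COGS = $7,098 + $3,217 + $10,876 + $2,967 = $24,158
Ending inventory: 29 @ $23 = $667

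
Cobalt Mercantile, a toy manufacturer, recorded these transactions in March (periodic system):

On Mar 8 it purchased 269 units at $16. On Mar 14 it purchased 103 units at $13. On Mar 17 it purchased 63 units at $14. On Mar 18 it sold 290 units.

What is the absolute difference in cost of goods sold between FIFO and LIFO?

$372

FIFO COGS: 269 @ $16 + 21 @ $13 = $4,577
LIFO COGS: 63 @ $14 + 103 @ $13 + 124 @ $16 = $4,205
Difference = |$4,577 − $4,205| = $372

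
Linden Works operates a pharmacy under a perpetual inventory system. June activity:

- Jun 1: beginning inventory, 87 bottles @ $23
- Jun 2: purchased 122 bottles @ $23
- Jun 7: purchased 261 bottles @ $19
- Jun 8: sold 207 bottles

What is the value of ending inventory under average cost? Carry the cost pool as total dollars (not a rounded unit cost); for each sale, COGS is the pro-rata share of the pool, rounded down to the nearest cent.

After Jun 1: 87 on hand, pool $2,001.00 (≈ $23.0000 each)
After Jun 2: 209 on hand, pool $4,807.00 (≈ $23.0000 each)
After Jun 7: 470 on hand, pool $9,766.00 (≈ $20.7787 each)
Jun 8, sell 207: 207/470 × $9,766.00 → $4,301.19
Ending inventory (cost pool remaining) = $5,464.81
Check: goods available $9,766.00 = COGS $4,301.19 + ending $5,464.81

Ending inventory = $5,464.81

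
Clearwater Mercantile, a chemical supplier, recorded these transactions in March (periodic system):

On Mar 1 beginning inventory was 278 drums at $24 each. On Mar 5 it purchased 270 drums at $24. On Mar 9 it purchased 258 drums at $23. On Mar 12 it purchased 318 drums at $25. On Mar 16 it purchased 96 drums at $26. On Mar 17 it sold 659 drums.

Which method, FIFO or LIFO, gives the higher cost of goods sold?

LIFO

FIFO COGS: 278 @ $24 + 270 @ $24 + 111 @ $23 = $15,705
LIFO COGS: 96 @ $26 + 318 @ $25 + 245 @ $23 = $16,081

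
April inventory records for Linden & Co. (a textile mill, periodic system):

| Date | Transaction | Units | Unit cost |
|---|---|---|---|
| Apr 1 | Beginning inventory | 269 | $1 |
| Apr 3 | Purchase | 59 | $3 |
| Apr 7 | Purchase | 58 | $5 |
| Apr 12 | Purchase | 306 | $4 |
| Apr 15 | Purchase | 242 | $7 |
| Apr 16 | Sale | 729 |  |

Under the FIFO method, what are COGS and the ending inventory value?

COGS = $2,219; ending inventory = $1,435

Apr 16, 729 sold [FIFO — oldest first]: 269 @ $1 + 59 @ $3 + 58 @ $5 + 306 @ $4 + 37 @ $7 = $2,219
Ending inventory: 205 @ $7 = $1,435
Check: goods available $3,654 = COGS $2,219 + ending $1,435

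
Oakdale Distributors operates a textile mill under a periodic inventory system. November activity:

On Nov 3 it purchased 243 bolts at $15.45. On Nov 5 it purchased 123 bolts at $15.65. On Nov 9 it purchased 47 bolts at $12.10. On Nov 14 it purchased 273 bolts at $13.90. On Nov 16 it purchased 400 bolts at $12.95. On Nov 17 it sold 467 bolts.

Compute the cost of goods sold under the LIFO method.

COGS = $6,111.30

Nov 17, 467 sold [LIFO — newest first]: 400 @ $12.95 + 67 @ $13.90 = $6,111.30
Ending inventory: 243 @ $15.45 + 123 @ $15.65 + 47 @ $12.10 + 206 @ $13.90 = $9,111.40
Check: goods available $15,222.70 = COGS $6,111.30 + ending $9,111.40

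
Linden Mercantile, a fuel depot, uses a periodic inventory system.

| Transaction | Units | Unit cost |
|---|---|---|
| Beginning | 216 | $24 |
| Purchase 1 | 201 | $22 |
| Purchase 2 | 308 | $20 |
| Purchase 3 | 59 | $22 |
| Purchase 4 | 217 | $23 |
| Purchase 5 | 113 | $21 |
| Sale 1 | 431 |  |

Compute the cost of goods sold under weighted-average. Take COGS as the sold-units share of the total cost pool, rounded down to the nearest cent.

COGS = $9,451.04

Sale 1, sell 431: 431/1114 × $24,428.00 → $9,451.04
Ending inventory (cost pool remaining) = $14,976.96
Check: goods available $24,428.00 = COGS $9,451.04 + ending $14,976.96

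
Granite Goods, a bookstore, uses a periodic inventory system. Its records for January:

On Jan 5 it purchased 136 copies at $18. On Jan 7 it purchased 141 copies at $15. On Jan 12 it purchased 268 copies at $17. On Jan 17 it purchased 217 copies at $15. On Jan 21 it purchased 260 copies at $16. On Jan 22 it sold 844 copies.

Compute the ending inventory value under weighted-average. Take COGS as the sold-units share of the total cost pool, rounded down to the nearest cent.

Jan 22, sell 844: 844/1022 × $16,534.00 → $13,654.30
Ending inventory (cost pool remaining) = $2,879.70

Ending inventory = $2,879.70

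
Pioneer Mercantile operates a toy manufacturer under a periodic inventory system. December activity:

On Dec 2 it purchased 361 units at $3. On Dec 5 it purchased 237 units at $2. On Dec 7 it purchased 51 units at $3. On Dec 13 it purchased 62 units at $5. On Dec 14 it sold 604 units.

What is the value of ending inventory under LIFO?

Dec 14, 604 sold [LIFO — newest first]: 62 @ $5 + 51 @ $3 + 237 @ $2 + 254 @ $3 = $1,699
Ending inventory: 107 @ $3 = $321
Check: goods available $2,020 = COGS $1,699 + ending $321

Ending inventory = $321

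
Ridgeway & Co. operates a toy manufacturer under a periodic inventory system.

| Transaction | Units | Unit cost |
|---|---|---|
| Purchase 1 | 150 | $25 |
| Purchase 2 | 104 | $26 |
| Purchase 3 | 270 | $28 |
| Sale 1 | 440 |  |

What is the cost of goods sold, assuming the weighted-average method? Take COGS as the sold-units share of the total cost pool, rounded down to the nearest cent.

COGS = $11,767.48

Sale 1, sell 440: 440/524 × $14,014.00 → $11,767.48
Ending inventory (cost pool remaining) = $2,246.52
Check: goods available $14,014.00 = COGS $11,767.48 + ending $2,246.52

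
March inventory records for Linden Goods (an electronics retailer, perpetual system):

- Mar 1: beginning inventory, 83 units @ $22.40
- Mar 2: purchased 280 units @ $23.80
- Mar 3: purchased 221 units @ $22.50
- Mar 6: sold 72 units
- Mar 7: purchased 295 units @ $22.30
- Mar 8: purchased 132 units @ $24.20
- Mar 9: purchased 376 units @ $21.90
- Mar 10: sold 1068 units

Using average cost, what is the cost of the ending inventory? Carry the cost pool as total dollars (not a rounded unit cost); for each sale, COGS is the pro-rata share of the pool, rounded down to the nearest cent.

Ending inventory = $5,604.77

After Mar 1: 83 on hand, pool $1,859.20 (≈ $22.4000 each)
After Mar 2: 363 on hand, pool $8,523.20 (≈ $23.4799 each)
After Mar 3: 584 on hand, pool $13,495.70 (≈ $23.1091 each)
Mar 6, sell 72: 72/584 × $13,495.70 → $1,663.85
After Mar 7: 807 on hand, pool $18,410.35 (≈ $22.8133 each)
After Mar 8: 939 on hand, pool $21,604.75 (≈ $23.0083 each)
After Mar 9: 1315 on hand, pool $29,839.15 (≈ $22.6914 each)
Mar 10, sell 1068: 1068/1315 × $29,839.15 → $24,234.38
Total COGS = $1,663.85 + $24,234.38 = $25,898.23
Ending inventory (cost pool remaining) = $5,604.77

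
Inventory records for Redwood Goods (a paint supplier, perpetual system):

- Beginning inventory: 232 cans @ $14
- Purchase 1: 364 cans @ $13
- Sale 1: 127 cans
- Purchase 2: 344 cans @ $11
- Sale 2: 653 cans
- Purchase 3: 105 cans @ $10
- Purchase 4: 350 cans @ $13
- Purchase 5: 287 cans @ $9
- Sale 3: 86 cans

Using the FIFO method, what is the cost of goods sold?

COGS = $10,950

Sale 1 (127) [FIFO — oldest first]: 127 @ $14 = $1,778
Sale 2 (653) [FIFO — oldest first]: 105 @ $14 + 364 @ $13 + 184 @ $11 = $8,226
Sale 3 (86) [FIFO — oldest first]: 86 @ $11 = $946
Total COGS = $1,778 + $8,226 + $946 = $10,950
Ending inventory: 74 @ $11 + 105 @ $10 + 350 @ $13 + 287 @ $9 = $8,997
Check: goods available $19,947 = COGS $10,950 + ending $8,997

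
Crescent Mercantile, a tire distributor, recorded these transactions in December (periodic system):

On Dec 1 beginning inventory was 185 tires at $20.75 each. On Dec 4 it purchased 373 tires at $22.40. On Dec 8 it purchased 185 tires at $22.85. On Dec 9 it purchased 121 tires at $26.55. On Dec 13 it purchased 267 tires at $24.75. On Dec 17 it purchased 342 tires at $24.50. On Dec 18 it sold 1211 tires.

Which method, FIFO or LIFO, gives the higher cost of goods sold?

LIFO

FIFO COGS: 185 @ $20.75 + 373 @ $22.40 + 185 @ $22.85 + 121 @ $26.55 + 267 @ $24.75 + 80 @ $24.50 = $28,202.00
LIFO COGS: 342 @ $24.50 + 267 @ $24.75 + 121 @ $26.55 + 185 @ $22.85 + 296 @ $22.40 = $29,057.45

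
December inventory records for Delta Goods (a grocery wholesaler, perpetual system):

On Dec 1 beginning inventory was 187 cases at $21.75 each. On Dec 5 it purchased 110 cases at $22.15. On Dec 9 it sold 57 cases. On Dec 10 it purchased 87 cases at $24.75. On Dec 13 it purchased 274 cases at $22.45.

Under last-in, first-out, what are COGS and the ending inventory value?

Dec 9, 57 sold [LIFO — newest first]: 57 @ $22.15 = $1,262.55
Ending inventory: 187 @ $21.75 + 53 @ $22.15 + 87 @ $24.75 + 274 @ $22.45 = $13,545.75
Check: goods available $14,808.30 = COGS $1,262.55 + ending $13,545.75

COGS = $1,262.55; ending inventory = $13,545.75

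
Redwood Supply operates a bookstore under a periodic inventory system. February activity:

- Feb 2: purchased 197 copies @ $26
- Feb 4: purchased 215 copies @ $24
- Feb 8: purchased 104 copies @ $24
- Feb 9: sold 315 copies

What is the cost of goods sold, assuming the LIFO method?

Feb 9, 315 sold [LIFO — newest first]: 104 @ $24 + 211 @ $24 = $7,560
Ending inventory: 197 @ $26 + 4 @ $24 = $5,218

COGS = $7,560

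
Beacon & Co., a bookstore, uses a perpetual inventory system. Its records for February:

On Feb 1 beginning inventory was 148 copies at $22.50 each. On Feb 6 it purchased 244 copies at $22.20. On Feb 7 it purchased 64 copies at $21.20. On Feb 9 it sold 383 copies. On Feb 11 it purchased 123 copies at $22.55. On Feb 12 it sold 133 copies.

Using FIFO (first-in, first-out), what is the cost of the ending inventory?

Ending inventory = $1,420.65

Feb 9, 383 sold [FIFO — oldest first]: 148 @ $22.50 + 235 @ $22.20 = $8,547.00
Feb 12, 133 sold [FIFO — oldest first]: 9 @ $22.20 + 64 @ $21.20 + 60 @ $22.55 = $2,909.60
Total COGS = $8,547.00 + $2,909.60 = $11,456.60
Ending inventory: 63 @ $22.55 = $1,420.65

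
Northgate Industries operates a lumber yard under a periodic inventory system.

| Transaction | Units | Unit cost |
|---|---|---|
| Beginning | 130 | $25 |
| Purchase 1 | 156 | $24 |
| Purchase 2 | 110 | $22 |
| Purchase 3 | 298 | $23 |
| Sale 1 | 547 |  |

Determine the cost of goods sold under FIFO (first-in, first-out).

COGS = $12,887

Sale 1 (547) [FIFO — oldest first]: 130 @ $25 + 156 @ $24 + 110 @ $22 + 151 @ $23 = $12,887
Ending inventory: 147 @ $23 = $3,381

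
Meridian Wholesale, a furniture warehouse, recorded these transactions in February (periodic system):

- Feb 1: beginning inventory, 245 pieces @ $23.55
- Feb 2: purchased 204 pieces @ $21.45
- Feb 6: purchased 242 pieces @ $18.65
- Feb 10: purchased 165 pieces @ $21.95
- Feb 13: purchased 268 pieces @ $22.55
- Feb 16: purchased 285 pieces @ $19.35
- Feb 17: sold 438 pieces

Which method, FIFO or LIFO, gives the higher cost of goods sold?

FIFO COGS: 245 @ $23.55 + 193 @ $21.45 = $9,909.60
LIFO COGS: 285 @ $19.35 + 153 @ $22.55 = $8,964.90

FIFO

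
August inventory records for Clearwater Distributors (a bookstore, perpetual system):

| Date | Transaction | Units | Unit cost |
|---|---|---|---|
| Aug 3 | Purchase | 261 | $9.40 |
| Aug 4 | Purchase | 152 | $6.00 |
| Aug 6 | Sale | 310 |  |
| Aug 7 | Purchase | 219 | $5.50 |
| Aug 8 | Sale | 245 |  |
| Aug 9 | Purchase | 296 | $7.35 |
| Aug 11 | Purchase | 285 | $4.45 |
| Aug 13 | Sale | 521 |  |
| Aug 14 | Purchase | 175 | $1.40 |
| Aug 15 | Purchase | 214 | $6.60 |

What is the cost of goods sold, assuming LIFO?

COGS = $6,848.95

Aug 6, 310 sold [LIFO — newest first]: 152 @ $6.00 + 158 @ $9.40 = $2,397.20
Aug 8, 245 sold [LIFO — newest first]: 219 @ $5.50 + 26 @ $9.40 = $1,448.90
Aug 13, 521 sold [LIFO — newest first]: 285 @ $4.45 + 236 @ $7.35 = $3,002.85
Total COGS = $2,397.20 + $1,448.90 + $3,002.85 = $6,848.95
Ending inventory: 77 @ $9.40 + 60 @ $7.35 + 175 @ $1.40 + 214 @ $6.60 = $2,822.20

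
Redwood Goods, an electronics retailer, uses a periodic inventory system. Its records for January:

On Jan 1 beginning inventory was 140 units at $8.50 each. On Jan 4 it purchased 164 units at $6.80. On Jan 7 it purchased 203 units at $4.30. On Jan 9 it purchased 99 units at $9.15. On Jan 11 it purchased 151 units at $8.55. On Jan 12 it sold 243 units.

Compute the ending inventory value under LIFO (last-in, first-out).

Jan 12, 243 sold [LIFO — newest first]: 151 @ $8.55 + 92 @ $9.15 = $2,132.85
Ending inventory: 140 @ $8.50 + 164 @ $6.80 + 203 @ $4.30 + 7 @ $9.15 = $3,242.15
Check: goods available $5,375.00 = COGS $2,132.85 + ending $3,242.15

Ending inventory = $3,242.15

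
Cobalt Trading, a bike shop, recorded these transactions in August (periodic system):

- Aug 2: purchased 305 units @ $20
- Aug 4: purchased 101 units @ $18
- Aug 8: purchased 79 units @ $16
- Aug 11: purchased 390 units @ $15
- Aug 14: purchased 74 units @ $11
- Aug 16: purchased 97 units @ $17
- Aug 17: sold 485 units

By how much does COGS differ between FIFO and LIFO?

FIFO COGS: 305 @ $20 + 101 @ $18 + 79 @ $16 = $9,182
LIFO COGS: 97 @ $17 + 74 @ $11 + 314 @ $15 = $7,173
Difference = |$9,182 − $7,173| = $2,009

$2,009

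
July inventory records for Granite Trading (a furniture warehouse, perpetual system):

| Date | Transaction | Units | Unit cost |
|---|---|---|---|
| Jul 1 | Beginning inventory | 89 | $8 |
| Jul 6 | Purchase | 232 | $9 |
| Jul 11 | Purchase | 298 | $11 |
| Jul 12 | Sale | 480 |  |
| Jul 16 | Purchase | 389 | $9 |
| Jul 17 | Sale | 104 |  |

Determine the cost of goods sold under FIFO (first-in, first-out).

Jul 12, 480 sold [FIFO — oldest first]: 89 @ $8 + 232 @ $9 + 159 @ $11 = $4,549
Jul 17, 104 sold [FIFO — oldest first]: 104 @ $11 = $1,144
Total COGS = $4,549 + $1,144 = $5,693
Ending inventory: 35 @ $11 + 389 @ $9 = $3,886

COGS = $5,693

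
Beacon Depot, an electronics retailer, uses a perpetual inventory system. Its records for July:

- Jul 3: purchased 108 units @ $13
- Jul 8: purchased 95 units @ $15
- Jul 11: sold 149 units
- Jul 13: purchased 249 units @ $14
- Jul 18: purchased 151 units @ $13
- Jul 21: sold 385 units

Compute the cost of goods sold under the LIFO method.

Jul 11, 149 sold [LIFO — newest first]: 95 @ $15 + 54 @ $13 = $2,127
Jul 21, 385 sold [LIFO — newest first]: 151 @ $13 + 234 @ $14 = $5,239
Total COGS = $2,127 + $5,239 = $7,366
Ending inventory: 54 @ $13 + 15 @ $14 = $912

COGS = $7,366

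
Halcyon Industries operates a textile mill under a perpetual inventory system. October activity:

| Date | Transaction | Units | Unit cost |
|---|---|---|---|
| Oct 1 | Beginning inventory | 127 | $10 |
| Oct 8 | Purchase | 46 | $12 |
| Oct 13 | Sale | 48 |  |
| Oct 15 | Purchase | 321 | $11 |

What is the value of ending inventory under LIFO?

Ending inventory = $4,781

Oct 13, 48 sold [LIFO — newest first]: 46 @ $12 + 2 @ $10 = $572
Ending inventory: 125 @ $10 + 321 @ $11 = $4,781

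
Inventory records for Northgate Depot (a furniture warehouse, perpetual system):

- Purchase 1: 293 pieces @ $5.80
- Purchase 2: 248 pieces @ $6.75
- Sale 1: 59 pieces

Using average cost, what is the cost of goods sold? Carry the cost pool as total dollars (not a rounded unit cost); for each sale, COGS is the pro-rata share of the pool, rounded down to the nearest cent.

COGS = $367.89

After Purchase 1: 293 on hand, pool $1,699.40 (≈ $5.8000 each)
After Purchase 2: 541 on hand, pool $3,373.40 (≈ $6.2355 each)
Sale 1, sell 59: 59/541 × $3,373.40 → $367.89
Ending inventory (cost pool remaining) = $3,005.51
Check: goods available $3,373.40 = COGS $367.89 + ending $3,005.51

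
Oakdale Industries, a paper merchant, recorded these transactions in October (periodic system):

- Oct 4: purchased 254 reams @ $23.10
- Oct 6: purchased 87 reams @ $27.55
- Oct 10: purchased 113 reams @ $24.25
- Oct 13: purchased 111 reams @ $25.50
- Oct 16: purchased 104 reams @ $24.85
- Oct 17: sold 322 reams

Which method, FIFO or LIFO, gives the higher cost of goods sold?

FIFO COGS: 254 @ $23.10 + 68 @ $27.55 = $7,740.80
LIFO COGS: 104 @ $24.85 + 111 @ $25.50 + 107 @ $24.25 = $8,009.65

LIFO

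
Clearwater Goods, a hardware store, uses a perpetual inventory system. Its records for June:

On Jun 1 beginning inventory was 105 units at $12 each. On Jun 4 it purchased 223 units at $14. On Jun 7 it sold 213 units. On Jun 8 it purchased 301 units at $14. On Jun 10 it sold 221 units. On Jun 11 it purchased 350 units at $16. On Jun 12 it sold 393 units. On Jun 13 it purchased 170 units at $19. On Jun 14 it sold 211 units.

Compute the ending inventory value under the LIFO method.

Jun 7, 213 sold [LIFO — newest first]: 213 @ $14 = $2,982
Jun 10, 221 sold [LIFO — newest first]: 221 @ $14 = $3,094
Jun 12, 393 sold [LIFO — newest first]: 350 @ $16 + 43 @ $14 = $6,202
Jun 14, 211 sold [LIFO — newest first]: 170 @ $19 + 37 @ $14 + 4 @ $14 = $3,804
Total COGS = $2,982 + $3,094 + $6,202 + $3,804 = $16,082
Ending inventory: 105 @ $12 + 6 @ $14 = $1,344
Check: goods available $17,426 = COGS $16,082 + ending $1,344

Ending inventory = $1,344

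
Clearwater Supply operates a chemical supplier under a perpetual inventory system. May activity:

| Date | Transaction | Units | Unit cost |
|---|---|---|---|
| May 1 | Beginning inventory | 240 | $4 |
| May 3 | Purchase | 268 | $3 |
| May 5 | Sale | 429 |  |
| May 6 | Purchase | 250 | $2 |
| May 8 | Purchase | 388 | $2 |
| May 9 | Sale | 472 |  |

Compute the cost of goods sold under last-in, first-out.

May 5, 429 sold [LIFO — newest first]: 268 @ $3 + 161 @ $4 = $1,448
May 9, 472 sold [LIFO — newest first]: 388 @ $2 + 84 @ $2 = $944
Total COGS = $1,448 + $944 = $2,392
Ending inventory: 79 @ $4 + 166 @ $2 = $648

COGS = $2,392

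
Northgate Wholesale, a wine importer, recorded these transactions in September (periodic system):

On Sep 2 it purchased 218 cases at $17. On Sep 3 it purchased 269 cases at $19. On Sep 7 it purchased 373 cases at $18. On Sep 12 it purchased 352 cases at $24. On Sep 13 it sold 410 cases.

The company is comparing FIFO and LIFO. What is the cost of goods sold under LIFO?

COGS = $9,492

FIFO COGS: 218 @ $17 + 192 @ $19 = $7,354
LIFO COGS: 352 @ $24 + 58 @ $18 = $9,492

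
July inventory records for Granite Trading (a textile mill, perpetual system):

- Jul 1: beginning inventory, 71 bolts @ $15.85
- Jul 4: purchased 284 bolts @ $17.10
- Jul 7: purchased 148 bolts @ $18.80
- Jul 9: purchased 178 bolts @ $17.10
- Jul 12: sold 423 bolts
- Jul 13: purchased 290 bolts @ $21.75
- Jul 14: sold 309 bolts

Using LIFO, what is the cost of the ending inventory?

Jul 12, 423 sold [LIFO — newest first]: 178 @ $17.10 + 148 @ $18.80 + 97 @ $17.10 = $7,484.90
Jul 14, 309 sold [LIFO — newest first]: 290 @ $21.75 + 19 @ $17.10 = $6,632.40
Total COGS = $7,484.90 + $6,632.40 = $14,117.30
Ending inventory: 71 @ $15.85 + 168 @ $17.10 = $3,998.15

Ending inventory = $3,998.15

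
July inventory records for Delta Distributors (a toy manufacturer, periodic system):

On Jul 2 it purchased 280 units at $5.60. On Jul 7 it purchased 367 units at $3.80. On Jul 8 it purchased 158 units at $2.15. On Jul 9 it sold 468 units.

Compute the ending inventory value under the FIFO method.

Jul 9, 468 sold [FIFO — oldest first]: 280 @ $5.60 + 188 @ $3.80 = $2,282.40
Ending inventory: 179 @ $3.80 + 158 @ $2.15 = $1,019.90

Ending inventory = $1,019.90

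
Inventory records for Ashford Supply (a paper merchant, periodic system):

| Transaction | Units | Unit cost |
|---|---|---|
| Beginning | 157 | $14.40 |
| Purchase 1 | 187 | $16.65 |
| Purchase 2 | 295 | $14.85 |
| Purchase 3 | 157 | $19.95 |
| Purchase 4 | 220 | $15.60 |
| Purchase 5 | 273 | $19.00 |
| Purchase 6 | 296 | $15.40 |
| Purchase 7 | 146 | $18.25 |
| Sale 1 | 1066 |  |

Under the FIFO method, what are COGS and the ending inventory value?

COGS = $17,269.25; ending inventory = $11,459.90

Sale 1 (1066) [FIFO — oldest first]: 157 @ $14.40 + 187 @ $16.65 + 295 @ $14.85 + 157 @ $19.95 + 220 @ $15.60 + 50 @ $19.00 = $17,269.25
Ending inventory: 223 @ $19.00 + 296 @ $15.40 + 146 @ $18.25 = $11,459.90
Check: goods available $28,729.15 = COGS $17,269.25 + ending $11,459.90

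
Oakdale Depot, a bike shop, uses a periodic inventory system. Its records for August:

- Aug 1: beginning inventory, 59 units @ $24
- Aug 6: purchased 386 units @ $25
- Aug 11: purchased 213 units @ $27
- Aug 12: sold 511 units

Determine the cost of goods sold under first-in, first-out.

COGS = $12,848

Aug 12, 511 sold [FIFO — oldest first]: 59 @ $24 + 386 @ $25 + 66 @ $27 = $12,848
Ending inventory: 147 @ $27 = $3,969
Check: goods available $16,817 = COGS $12,848 + ending $3,969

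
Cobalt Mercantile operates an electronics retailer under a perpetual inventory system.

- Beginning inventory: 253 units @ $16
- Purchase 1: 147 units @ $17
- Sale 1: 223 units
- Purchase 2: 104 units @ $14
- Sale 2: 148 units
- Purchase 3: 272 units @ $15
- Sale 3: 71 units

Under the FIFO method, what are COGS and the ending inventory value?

COGS = $7,135; ending inventory = $4,948

Sale 1 (223) [FIFO — oldest first]: 223 @ $16 = $3,568
Sale 2 (148) [FIFO — oldest first]: 30 @ $16 + 118 @ $17 = $2,486
Sale 3 (71) [FIFO — oldest first]: 29 @ $17 + 42 @ $14 = $1,081
Total COGS = $3,568 + $2,486 + $1,081 = $7,135
Ending inventory: 62 @ $14 + 272 @ $15 = $4,948
Check: goods available $12,083 = COGS $7,135 + ending $4,948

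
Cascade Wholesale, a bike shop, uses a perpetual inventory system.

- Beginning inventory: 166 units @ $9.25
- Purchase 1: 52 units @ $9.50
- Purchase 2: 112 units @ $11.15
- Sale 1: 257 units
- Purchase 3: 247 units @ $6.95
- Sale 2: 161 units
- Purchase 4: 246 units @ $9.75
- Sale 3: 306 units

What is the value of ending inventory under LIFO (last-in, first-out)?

Ending inventory = $855.95

Sale 1 (257) [LIFO — newest first]: 112 @ $11.15 + 52 @ $9.50 + 93 @ $9.25 = $2,603.05
Sale 2 (161) [LIFO — newest first]: 161 @ $6.95 = $1,118.95
Sale 3 (306) [LIFO — newest first]: 246 @ $9.75 + 60 @ $6.95 = $2,815.50
Total COGS = $2,603.05 + $1,118.95 + $2,815.50 = $6,537.50
Ending inventory: 73 @ $9.25 + 26 @ $6.95 = $855.95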